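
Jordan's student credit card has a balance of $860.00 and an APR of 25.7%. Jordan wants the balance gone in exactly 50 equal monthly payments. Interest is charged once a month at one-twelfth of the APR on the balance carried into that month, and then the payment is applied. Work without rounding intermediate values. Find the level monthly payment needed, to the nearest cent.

Monthly rate r = 25.7%/12 = 2.14167% = 0.0214167.
Level-payment amortization: P = B₀·r / (1 − (1+r)^(−n)) = 860.00·0.0214167 / (1 − 1.02142^(−50)).
Denominator 1 − (1+r)^(−50) = 0.653380495.
P = 18.4183 / 0.653380495 ≈ 28.19.

$28.19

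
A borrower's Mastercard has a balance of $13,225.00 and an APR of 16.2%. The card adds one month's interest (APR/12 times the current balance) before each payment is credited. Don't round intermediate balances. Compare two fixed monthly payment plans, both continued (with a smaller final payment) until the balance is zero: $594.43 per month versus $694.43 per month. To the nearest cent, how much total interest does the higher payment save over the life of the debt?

$442.99

Monthly rate r = 16.2%/12 = 1.35% = 0.0135.
At $594.43/mo: n = ⌈−ln(1 − rB₀/P)/ln(1+r)⌉ = 27 payments (last $378.79); total interest = total paid − $13,225.00 = $2,608.97.
At $694.43/mo: 23 payments (last $113.52); total interest $2,165.98.
Interest saved = $2,608.97 − $2,165.98 = $442.99.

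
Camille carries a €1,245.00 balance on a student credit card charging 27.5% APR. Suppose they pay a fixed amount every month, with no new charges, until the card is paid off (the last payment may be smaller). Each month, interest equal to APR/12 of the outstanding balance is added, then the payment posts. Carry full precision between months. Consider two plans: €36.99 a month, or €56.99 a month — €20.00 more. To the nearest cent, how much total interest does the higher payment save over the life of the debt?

Monthly rate r = 27.5%/12 = 2.29167% = 0.0229167.
At €36.99/mo: n = ⌈−ln(1 − rB₀/P)/ln(1+r)⌉ = 66 payments (last €4.41); total interest = total paid − €1,245.00 = €1,163.76.
At €56.99/mo: 31 payments (last €37.07); total interest €501.77.
Interest saved = €1,163.76 − €501.77 = €661.99.

€661.99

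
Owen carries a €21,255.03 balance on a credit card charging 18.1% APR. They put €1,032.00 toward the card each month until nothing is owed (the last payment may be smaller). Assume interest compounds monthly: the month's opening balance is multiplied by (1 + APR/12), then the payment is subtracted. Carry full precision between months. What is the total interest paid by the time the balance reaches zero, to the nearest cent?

€4,390.62

Monthly rate r = 18.1%/12 = 1.50833% = 0.0150833.
Payoff takes n = ⌈−ln(1 − rB₀/P)/ln(1+r)⌉ = ⌈24.849⌉ = 25 payments; the last is €877.65.
Total paid = 24·€1,032.00 + €877.65 = €25,645.65.
Total interest = total paid − principal = €25,645.65 − €21,255.03 = €4,390.62.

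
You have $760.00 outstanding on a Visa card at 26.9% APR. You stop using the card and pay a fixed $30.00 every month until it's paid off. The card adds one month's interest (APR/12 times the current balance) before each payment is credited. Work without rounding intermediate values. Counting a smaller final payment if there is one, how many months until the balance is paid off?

Monthly rate r = 26.9%/12 = 2.24167% = 0.0224167.
Recurrence: B ← B·(1+r) − $30.00.
Month 1: interest $17.04; balance after payment $747.04.
Month 2: interest $16.75; balance after payment $733.78.
Closed form: n = −ln(1 − rB₀/P)/ln(1+r) = −ln(0.43211)/ln(1.02242) ≈ 37.849, so the balance reaches zero during payment 38.

38 months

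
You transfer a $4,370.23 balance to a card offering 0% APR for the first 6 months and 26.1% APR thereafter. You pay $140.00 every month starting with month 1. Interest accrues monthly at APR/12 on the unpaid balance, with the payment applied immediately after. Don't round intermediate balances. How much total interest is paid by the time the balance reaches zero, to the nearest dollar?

$1,643

Promo months 1–6 at r₀ = 0%/12 = 0; months 7+ at r₁ = 26.1%/12 = 0.02175.
After month 6 (no interest yet): B = $4,370.23 − 6·$140.00 = $3,530.23.
Then at r₁ with $140.00/mo: n₂ = −ln(1 − r₁·B/P)/ln(1+r₁) ≈ 36.95 → 37 more payments.
Total paid = 42·$140.00 + $133.16 = $6,013.16; interest = $6,013.16 − $4,370.23 = $1,642.93.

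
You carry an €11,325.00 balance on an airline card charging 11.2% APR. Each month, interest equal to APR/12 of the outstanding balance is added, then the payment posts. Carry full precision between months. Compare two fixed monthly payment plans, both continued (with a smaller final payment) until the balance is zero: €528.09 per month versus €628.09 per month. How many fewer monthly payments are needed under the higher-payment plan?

Monthly rate r = 11.2%/12 = 0.933333% = 0.00933333.
At €528.09/mo: n = ⌈−ln(1 − rB₀/P)/ln(1+r)⌉ = 25 payments (last €21.50); total interest = total paid − €11,325.00 = €1,370.66.
At €628.09/mo: 20 payments (last €524.92); total interest €1,133.63.
Payments saved = 25 − 20 = 5.

5 fewer payments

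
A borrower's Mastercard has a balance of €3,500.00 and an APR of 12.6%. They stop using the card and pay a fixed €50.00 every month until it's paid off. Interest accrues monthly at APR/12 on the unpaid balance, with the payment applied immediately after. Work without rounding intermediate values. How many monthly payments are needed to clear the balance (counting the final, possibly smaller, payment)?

Monthly rate r = 12.6%/12 = 1.05% = 0.0105.
Recurrence: B ← B·(1+r) − €50.00.
Month 1: interest €36.75; balance after payment €3,486.75.
Month 2: interest €36.61; balance after payment €3,473.36.
Closed form: n = −ln(1 − rB₀/P)/ln(1+r) = −ln(0.265)/ln(1.0105) ≈ 127.141, so the balance reaches zero during payment 128.

128 payments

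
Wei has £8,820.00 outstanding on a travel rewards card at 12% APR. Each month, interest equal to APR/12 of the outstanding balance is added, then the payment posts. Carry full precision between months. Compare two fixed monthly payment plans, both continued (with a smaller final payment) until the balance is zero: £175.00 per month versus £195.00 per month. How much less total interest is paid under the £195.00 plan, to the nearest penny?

£533.45

Monthly rate r = 12%/12 = 1% = 0.01.
At £175.00/mo: n = ⌈−ln(1 − rB₀/P)/ln(1+r)⌉ = 71 payments (last £82.11); total interest = total paid − £8,820.00 = £3,512.11.
At £195.00/mo: 61 payments (last £98.66); total interest £2,978.66.
Interest saved = £3,512.11 − £2,978.66 = £533.45.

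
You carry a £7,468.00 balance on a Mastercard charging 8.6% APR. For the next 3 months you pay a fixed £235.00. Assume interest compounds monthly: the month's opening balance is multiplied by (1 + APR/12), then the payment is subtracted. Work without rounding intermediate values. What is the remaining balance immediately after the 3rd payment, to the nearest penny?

Monthly rate r = 8.6%/12 = 0.716667% = 0.00716667.
Each month: B ← B·(1+r) − £235.00.
Month 1: interest £53.52; balance after payment £7,286.52.
Month 2: interest £52.22; balance after payment £7,103.74.
Month 3: interest £50.91; balance after payment £6,919.65.

£6,919.65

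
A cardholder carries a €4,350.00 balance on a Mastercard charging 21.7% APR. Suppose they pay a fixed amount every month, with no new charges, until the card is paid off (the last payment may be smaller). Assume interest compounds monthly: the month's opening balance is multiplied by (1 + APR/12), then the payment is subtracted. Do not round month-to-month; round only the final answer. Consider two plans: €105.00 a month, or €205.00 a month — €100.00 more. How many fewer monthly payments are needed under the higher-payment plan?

50 fewer payments

Monthly rate r = 21.7%/12 = 1.80833% = 0.0180833.
At €105.00/mo: n = ⌈−ln(1 − rB₀/P)/ln(1+r)⌉ = 78 payments (last €17.65); total interest = total paid − €4,350.00 = €3,752.65.
At €205.00/mo: 28 payments (last €1.91); total interest €1,186.91.
Payments saved = 78 − 28 = 50.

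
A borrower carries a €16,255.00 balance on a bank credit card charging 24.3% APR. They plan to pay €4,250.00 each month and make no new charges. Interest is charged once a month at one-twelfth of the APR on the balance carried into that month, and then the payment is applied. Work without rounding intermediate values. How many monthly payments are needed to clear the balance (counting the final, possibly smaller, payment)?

5 months

Monthly rate r = 24.3%/12 = 2.025% = 0.02025.
Recurrence: B ← B·(1+r) − €4,250.00.
Month 1: interest €329.16; balance after payment €12,334.16.
Month 2: interest €249.77; balance after payment €8,333.93.
Month 3: interest €168.76; balance after payment €4,252.69.
Month 4: interest €86.12; balance after payment €88.81.
Month 5: interest €1.80; balance after payment €0.00.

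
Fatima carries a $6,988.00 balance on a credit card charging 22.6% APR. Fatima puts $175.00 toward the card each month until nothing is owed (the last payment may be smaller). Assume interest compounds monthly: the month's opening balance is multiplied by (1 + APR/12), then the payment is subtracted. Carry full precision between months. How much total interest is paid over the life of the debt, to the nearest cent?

Monthly rate r = 22.6%/12 = 1.88333% = 0.0188333.
Payoff takes n = ⌈−ln(1 − rB₀/P)/ln(1+r)⌉ = ⌈74.739⌉ = 75 payments; the last is $129.65.
Total paid = 74·$175.00 + $129.65 = $13,079.65.
Total interest = total paid − principal = $13,079.65 − $6,988.00 = $6,091.65.

$6,091.65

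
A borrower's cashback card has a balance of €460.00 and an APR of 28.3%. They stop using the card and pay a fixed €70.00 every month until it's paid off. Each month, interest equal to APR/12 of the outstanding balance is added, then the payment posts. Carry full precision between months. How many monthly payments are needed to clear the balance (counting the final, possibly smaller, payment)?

Monthly rate r = 28.3%/12 = 2.35833% = 0.0235833.
Recurrence: B ← B·(1+r) − €70.00.
Month 1: interest €10.85; balance after payment €400.85.
Month 2: interest €9.45; balance after payment €340.30.
Closed form: n = −ln(1 − rB₀/P)/ln(1+r) = −ln(0.84502)/ln(1.02358) ≈ 7.224, so the balance reaches zero during payment 8.

8 months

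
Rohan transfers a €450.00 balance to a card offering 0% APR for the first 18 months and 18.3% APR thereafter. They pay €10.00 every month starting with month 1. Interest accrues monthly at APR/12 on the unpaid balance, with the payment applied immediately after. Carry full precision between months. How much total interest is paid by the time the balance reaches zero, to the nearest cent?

Promo months 1–18 at r₀ = 0%/12 = 0; months 19+ at r₁ = 18.3%/12 = 0.01525.
After month 18 (no interest yet): B = €450.00 − 18·€10.00 = €270.00.
Then at r₁ with €10.00/mo: n₂ = −ln(1 − r₁·B/P)/ln(1+r₁) ≈ 35.06 → 36 more payments.
Total paid = 53·€10.00 + €0.59 = €530.59; interest = €530.59 − €450.00 = €80.59.

€80.59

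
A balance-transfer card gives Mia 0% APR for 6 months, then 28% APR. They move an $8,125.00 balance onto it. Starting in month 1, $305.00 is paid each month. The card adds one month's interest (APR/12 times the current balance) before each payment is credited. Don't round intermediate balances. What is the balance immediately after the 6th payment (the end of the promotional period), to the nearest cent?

$6,295.00

Promo months 1–6 at r₀ = 0%/12 = 0; months 7+ at r₁ = 28%/12 = 0.0233333.
After month 6 (no interest yet): B = $8,125.00 − 6·$305.00 = $6,295.00.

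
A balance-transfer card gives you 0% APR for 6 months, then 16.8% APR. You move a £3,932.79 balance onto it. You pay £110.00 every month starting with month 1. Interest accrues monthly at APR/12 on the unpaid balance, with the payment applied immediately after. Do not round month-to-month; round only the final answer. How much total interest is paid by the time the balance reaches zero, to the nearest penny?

Promo months 1–6 at r₀ = 0%/12 = 0; months 7+ at r₁ = 16.8%/12 = 0.014.
After month 6 (no interest yet): B = £3,932.79 − 6·£110.00 = £3,272.79.
Then at r₁ with £110.00/mo: n₂ = −ln(1 − r₁·B/P)/ln(1+r₁) ≈ 38.75 → 39 more payments.
Total paid = 44·£110.00 + £82.93 = £4,922.93; interest = £4,922.93 − £3,932.79 = £990.14.

£990.14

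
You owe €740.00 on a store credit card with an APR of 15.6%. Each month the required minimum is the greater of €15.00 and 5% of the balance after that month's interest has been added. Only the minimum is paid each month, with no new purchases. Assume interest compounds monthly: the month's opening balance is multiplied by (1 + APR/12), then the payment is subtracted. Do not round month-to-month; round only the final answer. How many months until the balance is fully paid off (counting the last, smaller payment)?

Monthly rate r = 15.6%/12 = 1.3% = 0.013.
While 5% of the post-interest balance exceeds €15.00, each month B ← (B·(1+r))·(1 − 0.05), i.e. B shrinks by the factor (1+r)·0.95 = 0.96235.
This holds for months 1–24. Entering month 25 the balance is €294.59; 5% of the post-interest balance is now below €15.00, so the flat €15.00 minimum applies from here.
From month 25 a fixed €15.00 at rate r clears €294.59 in 23 more payments. Total: 24 + 23 = 47 months.

47 months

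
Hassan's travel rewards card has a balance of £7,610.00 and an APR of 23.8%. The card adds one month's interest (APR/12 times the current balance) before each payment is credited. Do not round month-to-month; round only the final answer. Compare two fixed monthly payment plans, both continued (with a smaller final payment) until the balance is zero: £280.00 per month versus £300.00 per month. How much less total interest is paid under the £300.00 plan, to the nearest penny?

£358.04

Monthly rate r = 23.8%/12 = 1.98333% = 0.0198333.
At £280.00/mo: n = ⌈−ln(1 − rB₀/P)/ln(1+r)⌉ = 40 payments (last £122.12); total interest = total paid − £7,610.00 = £3,432.12.
At £300.00/mo: 36 payments (last £184.08); total interest £3,074.08.
Interest saved = £3,432.12 − £3,074.08 = £358.04.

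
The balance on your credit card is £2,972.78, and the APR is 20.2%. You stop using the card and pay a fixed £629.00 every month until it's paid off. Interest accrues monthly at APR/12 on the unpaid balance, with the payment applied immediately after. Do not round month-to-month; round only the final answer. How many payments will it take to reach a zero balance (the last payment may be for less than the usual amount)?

5 payments

Monthly rate r = 20.2%/12 = 1.68333% = 0.0168333.
Recurrence: B ← B·(1+r) − £629.00.
Month 1: interest £50.04; balance after payment £2,393.82.
Month 2: interest £40.30; balance after payment £1,805.12.
Month 3: interest £30.39; balance after payment £1,206.50.
Month 4: interest £20.31; balance after payment £597.81.
Month 5: interest £10.06; balance after payment £0.00.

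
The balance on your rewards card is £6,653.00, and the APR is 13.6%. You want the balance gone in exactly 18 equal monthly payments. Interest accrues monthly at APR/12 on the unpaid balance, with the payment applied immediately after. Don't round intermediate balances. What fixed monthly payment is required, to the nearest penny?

Monthly rate r = 13.6%/12 = 1.13333% = 0.0113333.
Level-payment amortization: P = B₀·r / (1 − (1+r)^(−n)) = 6653.00·0.0113333 / (1 − 1.01133^(−18)).
Denominator 1 − (1+r)^(−18) = 0.18360148.
P = 75.4007 / 0.18360148 ≈ 410.68.

£410.68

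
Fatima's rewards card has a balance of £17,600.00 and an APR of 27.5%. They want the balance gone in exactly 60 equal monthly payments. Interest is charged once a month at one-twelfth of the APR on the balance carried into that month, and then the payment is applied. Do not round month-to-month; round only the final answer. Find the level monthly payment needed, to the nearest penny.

Monthly rate r = 27.5%/12 = 2.29167% = 0.0229167.
Level-payment amortization: P = B₀·r / (1 − (1+r)^(−n)) = 17600.00·0.0229167 / (1 − 1.02292^(−60)).
Denominator 1 − (1+r)^(−60) = 0.743206093.
P = 403.333 / 0.743206093 ≈ 542.69.

£542.69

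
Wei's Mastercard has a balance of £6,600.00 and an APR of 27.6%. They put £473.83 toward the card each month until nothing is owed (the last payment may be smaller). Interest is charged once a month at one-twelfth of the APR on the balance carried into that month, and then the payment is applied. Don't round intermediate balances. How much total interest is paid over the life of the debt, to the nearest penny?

£1,447.54

Monthly rate r = 27.6%/12 = 2.3% = 0.023.
Payoff takes n = ⌈−ln(1 − rB₀/P)/ln(1+r)⌉ = ⌈16.984⌉ = 17 payments; the last is £466.26.
Total paid = 16·£473.83 + £466.26 = £8,047.54.
Total interest = total paid − principal = £8,047.54 − £6,600.00 = £1,447.54.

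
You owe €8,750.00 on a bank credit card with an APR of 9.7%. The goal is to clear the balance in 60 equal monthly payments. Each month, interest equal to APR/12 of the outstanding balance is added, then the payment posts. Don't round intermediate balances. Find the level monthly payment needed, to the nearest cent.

Monthly rate r = 9.7%/12 = 0.808333% = 0.00808333.
Level-payment amortization: P = B₀·r / (1 − (1+r)^(−n)) = 8750.00·0.00808333 / (1 − 1.00808^(−60)).
Denominator 1 − (1+r)^(−60) = 0.383101202.
P = 70.7292 / 0.383101202 ≈ 184.62.

€184.62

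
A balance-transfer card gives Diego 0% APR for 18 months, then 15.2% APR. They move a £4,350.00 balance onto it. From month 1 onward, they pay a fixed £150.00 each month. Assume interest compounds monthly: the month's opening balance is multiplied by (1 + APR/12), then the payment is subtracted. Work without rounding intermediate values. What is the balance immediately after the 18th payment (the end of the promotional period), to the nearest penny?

Promo months 1–18 at r₀ = 0%/12 = 0; months 19+ at r₁ = 15.2%/12 = 0.0126667.
After month 18 (no interest yet): B = £4,350.00 − 18·£150.00 = £1,650.00.

£1,650.00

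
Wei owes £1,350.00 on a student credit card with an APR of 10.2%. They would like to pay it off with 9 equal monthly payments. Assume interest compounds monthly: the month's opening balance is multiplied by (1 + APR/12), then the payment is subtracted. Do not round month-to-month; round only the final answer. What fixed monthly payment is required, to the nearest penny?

£156.45

Monthly rate r = 10.2%/12 = 0.85% = 0.0085.
Level-payment amortization: P = B₀·r / (1 − (1+r)^(−n)) = 1350.00·0.0085 / (1 − 1.0085^(−9)).
Denominator 1 − (1+r)^(−9) = 0.0733475527.
P = 11.475 / 0.0733475527 ≈ 156.45.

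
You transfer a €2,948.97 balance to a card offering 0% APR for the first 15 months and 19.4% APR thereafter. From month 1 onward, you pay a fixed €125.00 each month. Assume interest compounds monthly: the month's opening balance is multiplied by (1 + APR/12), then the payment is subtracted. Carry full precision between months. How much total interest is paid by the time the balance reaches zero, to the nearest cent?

€91.85

Promo months 1–15 at r₀ = 0%/12 = 0; months 16+ at r₁ = 19.4%/12 = 0.0161667.
After month 15 (no interest yet): B = €2,948.97 − 15·€125.00 = €1,073.97.
Then at r₁ with €125.00/mo: n₂ = −ln(1 − r₁·B/P)/ln(1+r₁) ≈ 9.32 → 10 more payments.
Total paid = 24·€125.00 + €40.82 = €3,040.82; interest = €3,040.82 − €2,948.97 = €91.85.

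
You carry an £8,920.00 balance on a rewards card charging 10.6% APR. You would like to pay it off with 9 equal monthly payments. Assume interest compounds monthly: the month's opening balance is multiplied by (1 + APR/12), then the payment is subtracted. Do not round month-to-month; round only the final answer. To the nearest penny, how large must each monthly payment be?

£1,035.40

Monthly rate r = 10.6%/12 = 0.883333% = 0.00883333.
Level-payment amortization: P = B₀·r / (1 − (1+r)^(−n)) = 8920.00·0.00883333 / (1 − 1.00883^(−9)).
Denominator 1 − (1+r)^(−9) = 0.0760995296.
P = 78.7933 / 0.0760995296 ≈ 1035.40.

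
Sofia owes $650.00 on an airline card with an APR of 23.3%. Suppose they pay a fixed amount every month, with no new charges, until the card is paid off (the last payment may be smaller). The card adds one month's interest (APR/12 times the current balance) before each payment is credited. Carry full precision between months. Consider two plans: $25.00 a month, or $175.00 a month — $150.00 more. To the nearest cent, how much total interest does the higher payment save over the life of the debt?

Monthly rate r = 23.3%/12 = 1.94167% = 0.0194167.
At $25.00/mo: n = ⌈−ln(1 − rB₀/P)/ln(1+r)⌉ = 37 payments (last $13.79); total interest = total paid − $650.00 = $263.79.
At $175.00/mo: 4 payments (last $156.32); total interest $31.32.
Interest saved = $263.79 − $31.32 = $232.47.

$232.47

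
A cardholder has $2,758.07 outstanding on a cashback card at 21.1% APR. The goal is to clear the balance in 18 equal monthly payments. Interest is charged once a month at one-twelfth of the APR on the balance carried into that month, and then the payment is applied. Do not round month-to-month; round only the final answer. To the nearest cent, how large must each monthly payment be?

$180.08

Monthly rate r = 21.1%/12 = 1.75833% = 0.0175833.
Level-payment amortization: P = B₀·r / (1 − (1+r)^(−n)) = 2758.07·0.0175833 / (1 − 1.01758^(−18)).
Denominator 1 − (1+r)^(−18) = 0.26929805.
P = 48.4961 / 0.26929805 ≈ 180.08.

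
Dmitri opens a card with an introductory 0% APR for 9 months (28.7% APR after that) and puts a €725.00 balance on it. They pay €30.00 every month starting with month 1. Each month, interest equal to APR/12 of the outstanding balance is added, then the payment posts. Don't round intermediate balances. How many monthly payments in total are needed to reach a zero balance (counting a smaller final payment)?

Promo months 1–9 at r₀ = 0%/12 = 0; months 10+ at r₁ = 28.7%/12 = 0.0239167.
After month 9 (no interest yet): B = €725.00 − 9·€30.00 = €455.00.
Then at r₁ with €30.00/mo: n₂ = −ln(1 − r₁·B/P)/ln(1+r₁) ≈ 19.06 → 20 more payments.

29 payments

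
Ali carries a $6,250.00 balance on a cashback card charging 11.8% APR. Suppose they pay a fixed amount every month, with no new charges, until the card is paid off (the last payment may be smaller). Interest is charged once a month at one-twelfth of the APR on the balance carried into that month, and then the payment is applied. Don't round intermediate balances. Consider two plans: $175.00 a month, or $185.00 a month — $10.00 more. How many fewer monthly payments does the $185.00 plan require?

3 fewer payments

Monthly rate r = 11.8%/12 = 0.983333% = 0.00983333.
At $175.00/mo: n = ⌈−ln(1 − rB₀/P)/ln(1+r)⌉ = 45 payments (last $37.03); total interest = total paid − $6,250.00 = $1,487.03.
At $185.00/mo: 42 payments (last $48.95); total interest $1,383.95.
Payments saved = 45 − 42 = 3.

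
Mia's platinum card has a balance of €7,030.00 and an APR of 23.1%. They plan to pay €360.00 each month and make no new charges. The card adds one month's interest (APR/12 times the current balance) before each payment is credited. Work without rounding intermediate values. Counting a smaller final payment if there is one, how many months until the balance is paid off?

25 payments

Monthly rate r = 23.1%/12 = 1.925% = 0.01925.
Recurrence: B ← B·(1+r) − €360.00.
Month 1: interest €135.33; balance after payment €6,805.33.
Month 2: interest €131.00; balance after payment €6,576.33.
Closed form: n = −ln(1 − rB₀/P)/ln(1+r) = −ln(0.62409)/ln(1.01925) ≈ 24.726, so the balance reaches zero during payment 25.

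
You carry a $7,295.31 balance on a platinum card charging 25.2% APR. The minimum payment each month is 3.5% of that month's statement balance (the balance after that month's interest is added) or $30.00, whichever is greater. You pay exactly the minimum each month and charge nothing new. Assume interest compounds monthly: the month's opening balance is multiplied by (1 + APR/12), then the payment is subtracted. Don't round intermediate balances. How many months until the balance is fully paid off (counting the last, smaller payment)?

Monthly rate r = 25.2%/12 = 2.1% = 0.021.
While 3.5% of the post-interest balance exceeds $30.00, each month B ← (B·(1+r))·(1 − 0.035), i.e. B shrinks by the factor (1+r)·0.965 = 0.98526.
This holds for months 1–146. Entering month 147 the balance is $835.20; 3.5% of the post-interest balance is now below $30.00, so the flat $30.00 minimum applies from here.
From month 147 a fixed $30.00 at rate r clears $835.20 in 43 more payments. Total: 146 + 43 = 189 months.

189 months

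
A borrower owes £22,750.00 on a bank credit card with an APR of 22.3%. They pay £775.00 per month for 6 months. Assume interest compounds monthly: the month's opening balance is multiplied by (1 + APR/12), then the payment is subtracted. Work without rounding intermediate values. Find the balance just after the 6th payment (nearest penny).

Monthly rate r = 22.3%/12 = 1.85833% = 0.0185833.
Each month: B ← B·(1+r) − £775.00.
Month 1: interest £422.77; balance after payment £22,397.77.
Month 2: interest £416.23; balance after payment £22,039.00.
Month 3: interest £409.56; balance after payment £21,673.55.
Month 4: interest £402.77; balance after payment £21,301.32.
Month 5: interest £395.85; balance after payment £20,922.17.
Month 6: interest £388.80; balance after payment £20,535.97.

£20,535.97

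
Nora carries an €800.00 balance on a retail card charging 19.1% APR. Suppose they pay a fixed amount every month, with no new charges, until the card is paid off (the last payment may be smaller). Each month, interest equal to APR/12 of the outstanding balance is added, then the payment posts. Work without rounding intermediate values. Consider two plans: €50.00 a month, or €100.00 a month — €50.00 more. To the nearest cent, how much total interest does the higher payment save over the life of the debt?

Monthly rate r = 19.1%/12 = 1.59167% = 0.0159167.
At €50.00/mo: n = ⌈−ln(1 − rB₀/P)/ln(1+r)⌉ = 19 payments (last €30.74); total interest = total paid − €800.00 = €130.74.
At €100.00/mo: 9 payments (last €62.69); total interest €62.69.
Interest saved = €130.74 − €62.69 = €68.05.

€68.05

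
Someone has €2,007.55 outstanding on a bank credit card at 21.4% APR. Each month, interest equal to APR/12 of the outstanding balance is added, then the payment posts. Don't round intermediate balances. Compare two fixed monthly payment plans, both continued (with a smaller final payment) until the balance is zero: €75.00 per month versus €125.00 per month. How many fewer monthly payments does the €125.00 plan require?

17 fewer payments

Monthly rate r = 21.4%/12 = 1.78333% = 0.0178333.
At €75.00/mo: n = ⌈−ln(1 − rB₀/P)/ln(1+r)⌉ = 37 payments (last €53.18); total interest = total paid − €2,007.55 = €745.63.
At €125.00/mo: 20 payments (last €11.40); total interest €378.85.
Payments saved = 37 − 20 = 17.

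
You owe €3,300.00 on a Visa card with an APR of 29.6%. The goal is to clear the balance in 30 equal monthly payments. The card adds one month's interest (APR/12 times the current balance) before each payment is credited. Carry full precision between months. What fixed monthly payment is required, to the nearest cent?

Monthly rate r = 29.6%/12 = 2.46667% = 0.0246667.
Level-payment amortization: P = B₀·r / (1 − (1+r)^(−n)) = 3300.00·0.0246667 / (1 − 1.02467^(−30)).
Denominator 1 − (1+r)^(−30) = 0.51858264.
P = 81.4 / 0.51858264 ≈ 156.97.

€156.97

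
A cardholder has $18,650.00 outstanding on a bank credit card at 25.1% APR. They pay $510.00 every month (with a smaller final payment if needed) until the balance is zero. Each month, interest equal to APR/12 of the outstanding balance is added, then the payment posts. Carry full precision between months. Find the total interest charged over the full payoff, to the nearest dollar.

Monthly rate r = 25.1%/12 = 2.09167% = 0.0209167.
Payoff takes n = ⌈−ln(1 − rB₀/P)/ln(1+r)⌉ = ⌈69.935⌉ = 70 payments; the last is $477.15.
Total paid = 69·$510.00 + $477.15 = $35,667.15.
Total interest = total paid − principal = $35,667.15 − $18,650.00 = $17,017.15.

$17,017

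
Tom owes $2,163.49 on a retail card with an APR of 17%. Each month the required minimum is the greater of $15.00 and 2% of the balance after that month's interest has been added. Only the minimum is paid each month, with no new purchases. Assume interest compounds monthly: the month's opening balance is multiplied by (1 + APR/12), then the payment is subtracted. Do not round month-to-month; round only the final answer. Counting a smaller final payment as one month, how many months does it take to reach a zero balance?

Monthly rate r = 17%/12 = 1.41667% = 0.0141667.
While 2% of the post-interest balance exceeds $15.00, each month B ← (B·(1+r))·(1 − 0.02), i.e. B shrinks by the factor (1+r)·0.98 = 0.99388.
This holds for months 1–175. Entering month 176 the balance is $739.35; 2% of the post-interest balance is now below $15.00, so the flat $15.00 minimum applies from here.
From month 176 a fixed $15.00 at rate r clears $739.35 in 86 more payments. Total: 175 + 86 = 261 months.

261 months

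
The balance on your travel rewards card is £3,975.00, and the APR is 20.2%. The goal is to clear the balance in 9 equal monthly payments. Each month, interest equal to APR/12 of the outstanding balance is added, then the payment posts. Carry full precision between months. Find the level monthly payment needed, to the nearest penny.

£479.67

Monthly rate r = 20.2%/12 = 1.68333% = 0.0168333.
Level-payment amortization: P = B₀·r / (1 − (1+r)^(−n)) = 3975.00·0.0168333 / (1 − 1.01683^(−9)).
Denominator 1 − (1+r)^(−9) = 0.139497714.
P = 66.9125 / 0.139497714 ≈ 479.67.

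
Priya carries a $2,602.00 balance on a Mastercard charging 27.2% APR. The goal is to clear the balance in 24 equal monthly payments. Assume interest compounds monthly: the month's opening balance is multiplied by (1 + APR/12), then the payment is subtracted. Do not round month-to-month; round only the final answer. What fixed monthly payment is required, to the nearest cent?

$141.76

Monthly rate r = 27.2%/12 = 2.26667% = 0.0226667.
Level-payment amortization: P = B₀·r / (1 − (1+r)^(−n)) = 2602.00·0.0226667 / (1 − 1.02267^(−24)).
Denominator 1 − (1+r)^(−24) = 0.416042035.
P = 58.9787 / 0.416042035 ≈ 141.76.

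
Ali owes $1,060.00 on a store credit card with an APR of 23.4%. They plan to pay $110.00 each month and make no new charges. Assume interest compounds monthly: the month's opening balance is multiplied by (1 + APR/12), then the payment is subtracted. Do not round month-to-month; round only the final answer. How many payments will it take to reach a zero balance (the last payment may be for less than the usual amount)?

11 payments

Monthly rate r = 23.4%/12 = 1.95% = 0.0195.
Recurrence: B ← B·(1+r) − $110.00.
Month 1: interest $20.67; balance after payment $970.67.
Month 2: interest $18.93; balance after payment $879.60.
Closed form: n = −ln(1 − rB₀/P)/ln(1+r) = −ln(0.81209)/ln(1.0195) ≈ 10.778, so the balance reaches zero during payment 11.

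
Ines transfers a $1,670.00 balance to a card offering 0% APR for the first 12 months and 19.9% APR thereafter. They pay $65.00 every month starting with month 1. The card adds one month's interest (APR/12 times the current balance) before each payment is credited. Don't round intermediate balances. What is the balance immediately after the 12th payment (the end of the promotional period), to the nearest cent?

Promo months 1–12 at r₀ = 0%/12 = 0; months 13+ at r₁ = 19.9%/12 = 0.0165833.
After month 12 (no interest yet): B = $1,670.00 − 12·$65.00 = $890.00.

$890.00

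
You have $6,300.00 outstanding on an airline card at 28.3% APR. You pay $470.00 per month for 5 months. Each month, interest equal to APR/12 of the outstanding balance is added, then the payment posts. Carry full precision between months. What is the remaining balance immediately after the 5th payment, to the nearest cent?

$4,615.26

Monthly rate r = 28.3%/12 = 2.35833% = 0.0235833.
Each month: B ← B·(1+r) − $470.00.
Month 1: interest $148.58; balance after payment $5,978.57.
Month 2: interest $140.99; balance after payment $5,649.57.
Month 3: interest $133.24; balance after payment $5,312.81.
Month 4: interest $125.29; balance after payment $4,968.10.
Month 5: interest $117.16; balance after payment $4,615.26.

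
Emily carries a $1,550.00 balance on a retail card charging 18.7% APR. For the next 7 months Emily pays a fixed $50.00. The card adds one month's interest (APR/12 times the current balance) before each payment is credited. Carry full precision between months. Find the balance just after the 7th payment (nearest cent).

Monthly rate r = 18.7%/12 = 1.55833% = 0.0155833.
Each month: B ← B·(1+r) − $50.00.
Month 1: interest $24.15; balance after payment $1,524.15.
Month 2: interest $23.75; balance after payment $1,497.91.
Month 3: interest $23.34; balance after payment $1,471.25.
Month 4: interest $22.93; balance after payment $1,444.17.
Month 5: interest $22.51; balance after payment $1,416.68.
Month 6: interest $22.08; balance after payment $1,388.76.
Month 7: interest $21.64; balance after payment $1,360.40.

$1,360.40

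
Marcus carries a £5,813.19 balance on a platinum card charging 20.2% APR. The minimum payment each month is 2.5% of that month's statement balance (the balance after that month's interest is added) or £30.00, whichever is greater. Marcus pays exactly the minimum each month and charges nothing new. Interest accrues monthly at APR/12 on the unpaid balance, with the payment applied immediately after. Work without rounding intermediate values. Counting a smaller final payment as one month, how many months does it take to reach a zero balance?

250 months

Monthly rate r = 20.2%/12 = 1.68333% = 0.0168333.
While 2.5% of the post-interest balance exceeds £30.00, each month B ← (B·(1+r))·(1 − 0.025), i.e. B shrinks by the factor (1+r)·0.975 = 0.99141.
This holds for months 1–185. Entering month 186 the balance is £1,178.90; 2.5% of the post-interest balance is now below £30.00, so the flat £30.00 minimum applies from here.
From month 186 a fixed £30.00 at rate r clears £1,178.90 in 65 more payments. Total: 185 + 65 = 250 months.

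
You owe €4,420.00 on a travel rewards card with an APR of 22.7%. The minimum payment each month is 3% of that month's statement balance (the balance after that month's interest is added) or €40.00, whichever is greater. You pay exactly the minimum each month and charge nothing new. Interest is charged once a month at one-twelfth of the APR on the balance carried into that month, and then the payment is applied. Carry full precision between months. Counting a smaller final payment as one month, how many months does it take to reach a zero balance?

156 months

Monthly rate r = 22.7%/12 = 1.89167% = 0.0189167.
While 3% of the post-interest balance exceeds €40.00, each month B ← (B·(1+r))·(1 − 0.03), i.e. B shrinks by the factor (1+r)·0.97 = 0.98835.
This holds for months 1–104. Entering month 105 the balance is €1,306.48; 3% of the post-interest balance is now below €40.00, so the flat €40.00 minimum applies from here.
From month 105 a fixed €40.00 at rate r clears €1,306.48 in 52 more payments. Total: 104 + 52 = 156 months.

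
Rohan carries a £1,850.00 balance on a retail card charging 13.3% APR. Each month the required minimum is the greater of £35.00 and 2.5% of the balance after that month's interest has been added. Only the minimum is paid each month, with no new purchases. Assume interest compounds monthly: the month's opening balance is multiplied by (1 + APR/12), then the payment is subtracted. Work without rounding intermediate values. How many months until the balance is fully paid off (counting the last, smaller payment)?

Monthly rate r = 13.3%/12 = 1.10833% = 0.0110833.
While 2.5% of the post-interest balance exceeds £35.00, each month B ← (B·(1+r))·(1 − 0.025), i.e. B shrinks by the factor (1+r)·0.975 = 0.98581.
This holds for months 1–21. Entering month 22 the balance is £1,370.23; 2.5% of the post-interest balance is now below £35.00, so the flat £35.00 minimum applies from here.
From month 22 a fixed £35.00 at rate r clears £1,370.23 in 52 more payments. Total: 21 + 52 = 73 months.

73 months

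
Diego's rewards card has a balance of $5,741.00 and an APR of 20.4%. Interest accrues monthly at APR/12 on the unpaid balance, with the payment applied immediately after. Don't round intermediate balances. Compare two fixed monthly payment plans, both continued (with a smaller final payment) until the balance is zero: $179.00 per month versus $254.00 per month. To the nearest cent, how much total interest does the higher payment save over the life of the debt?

$1,060.77

Monthly rate r = 20.4%/12 = 1.7% = 0.017.
At $179.00/mo: n = ⌈−ln(1 − rB₀/P)/ln(1+r)⌉ = 47 payments (last $133.51); total interest = total paid − $5,741.00 = $2,626.51.
At $254.00/mo: 29 payments (last $194.74); total interest $1,565.74.
Interest saved = $2,626.51 − $1,565.74 = $1,060.77.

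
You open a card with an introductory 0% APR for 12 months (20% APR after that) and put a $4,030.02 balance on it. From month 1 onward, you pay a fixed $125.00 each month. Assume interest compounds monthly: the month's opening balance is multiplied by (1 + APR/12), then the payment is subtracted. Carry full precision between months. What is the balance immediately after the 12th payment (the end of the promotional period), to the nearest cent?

$2,530.02

Promo months 1–12 at r₀ = 0%/12 = 0; months 13+ at r₁ = 20%/12 = 0.0166667.
After month 12 (no interest yet): B = $4,030.02 − 12·$125.00 = $2,530.02.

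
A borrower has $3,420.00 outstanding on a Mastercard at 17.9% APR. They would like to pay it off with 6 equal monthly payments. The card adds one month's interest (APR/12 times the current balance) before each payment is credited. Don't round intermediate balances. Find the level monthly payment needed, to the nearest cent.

$600.13

Monthly rate r = 17.9%/12 = 1.49167% = 0.0149167.
Level-payment amortization: P = B₀·r / (1 − (1+r)^(−n)) = 3420.00·0.0149167 / (1 − 1.01492^(−6)).
Denominator 1 − (1+r)^(−6) = 0.0850071646.
P = 51.015 / 0.0850071646 ≈ 600.13.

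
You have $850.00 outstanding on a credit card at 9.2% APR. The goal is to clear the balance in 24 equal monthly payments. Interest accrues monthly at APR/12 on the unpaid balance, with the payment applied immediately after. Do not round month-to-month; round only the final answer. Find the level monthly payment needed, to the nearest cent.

$38.91

Monthly rate r = 9.2%/12 = 0.766667% = 0.00766667.
Level-payment amortization: P = B₀·r / (1 − (1+r)^(−n)) = 850.00·0.00766667 / (1 − 1.00767^(−24)).
Denominator 1 − (1+r)^(−24) = 0.167480181.
P = 6.51667 / 0.167480181 ≈ 38.91.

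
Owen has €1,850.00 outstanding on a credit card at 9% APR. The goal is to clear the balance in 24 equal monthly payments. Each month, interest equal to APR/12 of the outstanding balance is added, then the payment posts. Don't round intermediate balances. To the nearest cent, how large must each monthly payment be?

€84.52

Monthly rate r = 9%/12 = 0.75% = 0.0075.
Level-payment amortization: P = B₀·r / (1 − (1+r)^(−n)) = 1850.00·0.0075 / (1 − 1.0075^(−24)).
Denominator 1 − (1+r)^(−24) = 0.164168596.
P = 13.875 / 0.164168596 ≈ 84.52.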